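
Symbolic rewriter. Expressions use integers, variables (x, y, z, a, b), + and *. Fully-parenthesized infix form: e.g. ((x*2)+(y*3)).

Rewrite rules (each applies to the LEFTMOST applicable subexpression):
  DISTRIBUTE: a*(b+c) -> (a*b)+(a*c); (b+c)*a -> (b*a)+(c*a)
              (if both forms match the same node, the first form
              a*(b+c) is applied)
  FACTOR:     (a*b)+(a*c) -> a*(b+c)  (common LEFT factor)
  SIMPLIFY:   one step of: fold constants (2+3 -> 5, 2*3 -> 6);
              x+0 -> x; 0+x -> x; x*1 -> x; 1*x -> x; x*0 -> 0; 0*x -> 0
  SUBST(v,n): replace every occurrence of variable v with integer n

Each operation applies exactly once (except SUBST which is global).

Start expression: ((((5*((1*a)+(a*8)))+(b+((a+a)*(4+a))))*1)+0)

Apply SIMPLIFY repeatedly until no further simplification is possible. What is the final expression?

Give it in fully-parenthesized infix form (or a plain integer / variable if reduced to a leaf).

Answer: ((5*(a+(a*8)))+(b+((a+a)*(4+a))))

Derivation:
Start: ((((5*((1*a)+(a*8)))+(b+((a+a)*(4+a))))*1)+0)
Step 1: at root: ((((5*((1*a)+(a*8)))+(b+((a+a)*(4+a))))*1)+0) -> (((5*((1*a)+(a*8)))+(b+((a+a)*(4+a))))*1); overall: ((((5*((1*a)+(a*8)))+(b+((a+a)*(4+a))))*1)+0) -> (((5*((1*a)+(a*8)))+(b+((a+a)*(4+a))))*1)
Step 2: at root: (((5*((1*a)+(a*8)))+(b+((a+a)*(4+a))))*1) -> ((5*((1*a)+(a*8)))+(b+((a+a)*(4+a)))); overall: (((5*((1*a)+(a*8)))+(b+((a+a)*(4+a))))*1) -> ((5*((1*a)+(a*8)))+(b+((a+a)*(4+a))))
Step 3: at LRL: (1*a) -> a; overall: ((5*((1*a)+(a*8)))+(b+((a+a)*(4+a)))) -> ((5*(a+(a*8)))+(b+((a+a)*(4+a))))
Fixed point: ((5*(a+(a*8)))+(b+((a+a)*(4+a))))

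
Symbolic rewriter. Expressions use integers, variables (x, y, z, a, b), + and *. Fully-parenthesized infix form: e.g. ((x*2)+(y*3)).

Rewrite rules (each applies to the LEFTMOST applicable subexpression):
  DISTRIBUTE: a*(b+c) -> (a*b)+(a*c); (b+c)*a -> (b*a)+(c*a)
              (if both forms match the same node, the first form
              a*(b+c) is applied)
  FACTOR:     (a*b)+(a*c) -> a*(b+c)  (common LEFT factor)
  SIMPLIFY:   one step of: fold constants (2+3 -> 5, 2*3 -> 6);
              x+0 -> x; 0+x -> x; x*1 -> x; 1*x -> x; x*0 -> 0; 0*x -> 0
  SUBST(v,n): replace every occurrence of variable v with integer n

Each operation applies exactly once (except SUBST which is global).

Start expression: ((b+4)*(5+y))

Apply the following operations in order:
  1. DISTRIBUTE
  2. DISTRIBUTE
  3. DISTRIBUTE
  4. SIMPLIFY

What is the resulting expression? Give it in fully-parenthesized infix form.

Answer: (((b*5)+20)+((b*y)+(4*y)))

Derivation:
Start: ((b+4)*(5+y))
Apply DISTRIBUTE at root (target: ((b+4)*(5+y))): ((b+4)*(5+y)) -> (((b+4)*5)+((b+4)*y))
Apply DISTRIBUTE at L (target: ((b+4)*5)): (((b+4)*5)+((b+4)*y)) -> (((b*5)+(4*5))+((b+4)*y))
Apply DISTRIBUTE at R (target: ((b+4)*y)): (((b*5)+(4*5))+((b+4)*y)) -> (((b*5)+(4*5))+((b*y)+(4*y)))
Apply SIMPLIFY at LR (target: (4*5)): (((b*5)+(4*5))+((b*y)+(4*y))) -> (((b*5)+20)+((b*y)+(4*y)))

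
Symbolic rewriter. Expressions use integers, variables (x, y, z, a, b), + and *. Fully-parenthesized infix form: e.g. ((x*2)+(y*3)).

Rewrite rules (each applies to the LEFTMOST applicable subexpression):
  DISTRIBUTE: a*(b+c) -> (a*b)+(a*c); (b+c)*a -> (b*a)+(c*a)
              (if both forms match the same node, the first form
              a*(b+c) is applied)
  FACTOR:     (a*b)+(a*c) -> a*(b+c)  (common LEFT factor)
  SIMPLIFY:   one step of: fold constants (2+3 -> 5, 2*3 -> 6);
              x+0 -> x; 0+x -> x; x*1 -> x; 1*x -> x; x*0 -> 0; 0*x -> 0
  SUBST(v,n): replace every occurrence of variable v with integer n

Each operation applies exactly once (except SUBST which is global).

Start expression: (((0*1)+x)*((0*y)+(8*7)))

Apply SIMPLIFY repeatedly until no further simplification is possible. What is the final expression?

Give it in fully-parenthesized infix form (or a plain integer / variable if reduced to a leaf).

Start: (((0*1)+x)*((0*y)+(8*7)))
Step 1: at LL: (0*1) -> 0; overall: (((0*1)+x)*((0*y)+(8*7))) -> ((0+x)*((0*y)+(8*7)))
Step 2: at L: (0+x) -> x; overall: ((0+x)*((0*y)+(8*7))) -> (x*((0*y)+(8*7)))
Step 3: at RL: (0*y) -> 0; overall: (x*((0*y)+(8*7))) -> (x*(0+(8*7)))
Step 4: at R: (0+(8*7)) -> (8*7); overall: (x*(0+(8*7))) -> (x*(8*7))
Step 5: at R: (8*7) -> 56; overall: (x*(8*7)) -> (x*56)
Fixed point: (x*56)

Answer: (x*56)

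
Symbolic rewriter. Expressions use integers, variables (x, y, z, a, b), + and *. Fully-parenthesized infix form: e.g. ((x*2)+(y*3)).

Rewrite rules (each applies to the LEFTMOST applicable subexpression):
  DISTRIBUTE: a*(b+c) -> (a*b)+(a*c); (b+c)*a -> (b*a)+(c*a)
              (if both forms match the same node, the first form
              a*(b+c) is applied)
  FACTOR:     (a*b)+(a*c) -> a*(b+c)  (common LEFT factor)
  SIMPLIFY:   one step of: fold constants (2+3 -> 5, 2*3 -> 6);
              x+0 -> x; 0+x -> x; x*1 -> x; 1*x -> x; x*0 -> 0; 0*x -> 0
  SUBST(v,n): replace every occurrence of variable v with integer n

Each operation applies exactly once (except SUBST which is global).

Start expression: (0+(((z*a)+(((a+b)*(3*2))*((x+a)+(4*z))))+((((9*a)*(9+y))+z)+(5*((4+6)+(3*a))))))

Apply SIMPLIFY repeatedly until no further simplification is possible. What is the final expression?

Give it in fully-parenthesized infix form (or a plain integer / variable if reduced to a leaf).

Start: (0+(((z*a)+(((a+b)*(3*2))*((x+a)+(4*z))))+((((9*a)*(9+y))+z)+(5*((4+6)+(3*a))))))
Step 1: at root: (0+(((z*a)+(((a+b)*(3*2))*((x+a)+(4*z))))+((((9*a)*(9+y))+z)+(5*((4+6)+(3*a)))))) -> (((z*a)+(((a+b)*(3*2))*((x+a)+(4*z))))+((((9*a)*(9+y))+z)+(5*((4+6)+(3*a))))); overall: (0+(((z*a)+(((a+b)*(3*2))*((x+a)+(4*z))))+((((9*a)*(9+y))+z)+(5*((4+6)+(3*a)))))) -> (((z*a)+(((a+b)*(3*2))*((x+a)+(4*z))))+((((9*a)*(9+y))+z)+(5*((4+6)+(3*a)))))
Step 2: at LRLR: (3*2) -> 6; overall: (((z*a)+(((a+b)*(3*2))*((x+a)+(4*z))))+((((9*a)*(9+y))+z)+(5*((4+6)+(3*a))))) -> (((z*a)+(((a+b)*6)*((x+a)+(4*z))))+((((9*a)*(9+y))+z)+(5*((4+6)+(3*a)))))
Step 3: at RRRL: (4+6) -> 10; overall: (((z*a)+(((a+b)*6)*((x+a)+(4*z))))+((((9*a)*(9+y))+z)+(5*((4+6)+(3*a))))) -> (((z*a)+(((a+b)*6)*((x+a)+(4*z))))+((((9*a)*(9+y))+z)+(5*(10+(3*a)))))
Fixed point: (((z*a)+(((a+b)*6)*((x+a)+(4*z))))+((((9*a)*(9+y))+z)+(5*(10+(3*a)))))

Answer: (((z*a)+(((a+b)*6)*((x+a)+(4*z))))+((((9*a)*(9+y))+z)+(5*(10+(3*a)))))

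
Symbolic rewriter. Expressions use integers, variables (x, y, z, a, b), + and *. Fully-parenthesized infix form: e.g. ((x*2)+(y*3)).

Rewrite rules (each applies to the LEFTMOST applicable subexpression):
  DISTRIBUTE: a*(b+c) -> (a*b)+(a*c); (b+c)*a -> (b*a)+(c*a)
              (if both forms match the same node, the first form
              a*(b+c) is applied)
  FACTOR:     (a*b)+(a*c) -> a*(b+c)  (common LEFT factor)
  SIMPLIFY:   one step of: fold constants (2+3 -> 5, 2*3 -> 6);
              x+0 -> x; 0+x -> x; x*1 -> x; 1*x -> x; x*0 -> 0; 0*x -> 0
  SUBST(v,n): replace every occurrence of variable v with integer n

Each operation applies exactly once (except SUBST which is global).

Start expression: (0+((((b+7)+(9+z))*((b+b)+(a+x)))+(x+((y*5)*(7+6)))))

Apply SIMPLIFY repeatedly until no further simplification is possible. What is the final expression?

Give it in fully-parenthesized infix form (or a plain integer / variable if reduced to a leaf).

Answer: ((((b+7)+(9+z))*((b+b)+(a+x)))+(x+((y*5)*13)))

Derivation:
Start: (0+((((b+7)+(9+z))*((b+b)+(a+x)))+(x+((y*5)*(7+6)))))
Step 1: at root: (0+((((b+7)+(9+z))*((b+b)+(a+x)))+(x+((y*5)*(7+6))))) -> ((((b+7)+(9+z))*((b+b)+(a+x)))+(x+((y*5)*(7+6)))); overall: (0+((((b+7)+(9+z))*((b+b)+(a+x)))+(x+((y*5)*(7+6))))) -> ((((b+7)+(9+z))*((b+b)+(a+x)))+(x+((y*5)*(7+6))))
Step 2: at RRR: (7+6) -> 13; overall: ((((b+7)+(9+z))*((b+b)+(a+x)))+(x+((y*5)*(7+6)))) -> ((((b+7)+(9+z))*((b+b)+(a+x)))+(x+((y*5)*13)))
Fixed point: ((((b+7)+(9+z))*((b+b)+(a+x)))+(x+((y*5)*13)))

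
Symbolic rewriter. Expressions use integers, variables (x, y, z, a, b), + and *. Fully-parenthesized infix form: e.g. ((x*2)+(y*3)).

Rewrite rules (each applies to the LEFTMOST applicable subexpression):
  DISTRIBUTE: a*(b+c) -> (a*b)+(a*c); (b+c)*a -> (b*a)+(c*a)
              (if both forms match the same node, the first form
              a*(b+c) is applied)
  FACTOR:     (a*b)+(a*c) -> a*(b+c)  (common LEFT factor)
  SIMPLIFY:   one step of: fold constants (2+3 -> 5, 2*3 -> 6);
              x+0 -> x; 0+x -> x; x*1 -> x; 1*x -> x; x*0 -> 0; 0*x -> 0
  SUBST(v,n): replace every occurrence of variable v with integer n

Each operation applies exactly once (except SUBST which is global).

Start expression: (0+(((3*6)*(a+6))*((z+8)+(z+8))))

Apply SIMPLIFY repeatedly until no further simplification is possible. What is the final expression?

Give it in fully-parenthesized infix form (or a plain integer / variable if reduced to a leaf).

Answer: ((18*(a+6))*((z+8)+(z+8)))

Derivation:
Start: (0+(((3*6)*(a+6))*((z+8)+(z+8))))
Step 1: at root: (0+(((3*6)*(a+6))*((z+8)+(z+8)))) -> (((3*6)*(a+6))*((z+8)+(z+8))); overall: (0+(((3*6)*(a+6))*((z+8)+(z+8)))) -> (((3*6)*(a+6))*((z+8)+(z+8)))
Step 2: at LL: (3*6) -> 18; overall: (((3*6)*(a+6))*((z+8)+(z+8))) -> ((18*(a+6))*((z+8)+(z+8)))
Fixed point: ((18*(a+6))*((z+8)+(z+8)))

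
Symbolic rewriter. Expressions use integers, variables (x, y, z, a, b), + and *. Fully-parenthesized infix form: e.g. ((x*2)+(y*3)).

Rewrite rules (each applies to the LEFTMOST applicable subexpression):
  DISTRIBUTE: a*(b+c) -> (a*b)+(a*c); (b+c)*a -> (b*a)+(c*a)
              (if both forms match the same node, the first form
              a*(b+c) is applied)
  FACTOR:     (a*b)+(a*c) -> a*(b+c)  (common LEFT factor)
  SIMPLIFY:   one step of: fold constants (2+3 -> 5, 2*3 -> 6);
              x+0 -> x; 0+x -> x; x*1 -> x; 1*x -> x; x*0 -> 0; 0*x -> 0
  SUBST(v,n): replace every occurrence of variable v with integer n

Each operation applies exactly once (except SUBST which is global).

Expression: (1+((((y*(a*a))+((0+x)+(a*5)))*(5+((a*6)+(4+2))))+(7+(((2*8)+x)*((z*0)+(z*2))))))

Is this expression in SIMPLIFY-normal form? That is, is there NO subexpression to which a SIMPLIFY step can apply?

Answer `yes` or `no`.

Expression: (1+((((y*(a*a))+((0+x)+(a*5)))*(5+((a*6)+(4+2))))+(7+(((2*8)+x)*((z*0)+(z*2))))))
Scanning for simplifiable subexpressions (pre-order)...
  at root: (1+((((y*(a*a))+((0+x)+(a*5)))*(5+((a*6)+(4+2))))+(7+(((2*8)+x)*((z*0)+(z*2)))))) (not simplifiable)
  at R: ((((y*(a*a))+((0+x)+(a*5)))*(5+((a*6)+(4+2))))+(7+(((2*8)+x)*((z*0)+(z*2))))) (not simplifiable)
  at RL: (((y*(a*a))+((0+x)+(a*5)))*(5+((a*6)+(4+2)))) (not simplifiable)
  at RLL: ((y*(a*a))+((0+x)+(a*5))) (not simplifiable)
  at RLLL: (y*(a*a)) (not simplifiable)
  at RLLLR: (a*a) (not simplifiable)
  at RLLR: ((0+x)+(a*5)) (not simplifiable)
  at RLLRL: (0+x) (SIMPLIFIABLE)
  at RLLRR: (a*5) (not simplifiable)
  at RLR: (5+((a*6)+(4+2))) (not simplifiable)
  at RLRR: ((a*6)+(4+2)) (not simplifiable)
  at RLRRL: (a*6) (not simplifiable)
  at RLRRR: (4+2) (SIMPLIFIABLE)
  at RR: (7+(((2*8)+x)*((z*0)+(z*2)))) (not simplifiable)
  at RRR: (((2*8)+x)*((z*0)+(z*2))) (not simplifiable)
  at RRRL: ((2*8)+x) (not simplifiable)
  at RRRLL: (2*8) (SIMPLIFIABLE)
  at RRRR: ((z*0)+(z*2)) (not simplifiable)
  at RRRRL: (z*0) (SIMPLIFIABLE)
  at RRRRR: (z*2) (not simplifiable)
Found simplifiable subexpr at path RLLRL: (0+x)
One SIMPLIFY step would give: (1+((((y*(a*a))+(x+(a*5)))*(5+((a*6)+(4+2))))+(7+(((2*8)+x)*((z*0)+(z*2))))))
-> NOT in normal form.

Answer: no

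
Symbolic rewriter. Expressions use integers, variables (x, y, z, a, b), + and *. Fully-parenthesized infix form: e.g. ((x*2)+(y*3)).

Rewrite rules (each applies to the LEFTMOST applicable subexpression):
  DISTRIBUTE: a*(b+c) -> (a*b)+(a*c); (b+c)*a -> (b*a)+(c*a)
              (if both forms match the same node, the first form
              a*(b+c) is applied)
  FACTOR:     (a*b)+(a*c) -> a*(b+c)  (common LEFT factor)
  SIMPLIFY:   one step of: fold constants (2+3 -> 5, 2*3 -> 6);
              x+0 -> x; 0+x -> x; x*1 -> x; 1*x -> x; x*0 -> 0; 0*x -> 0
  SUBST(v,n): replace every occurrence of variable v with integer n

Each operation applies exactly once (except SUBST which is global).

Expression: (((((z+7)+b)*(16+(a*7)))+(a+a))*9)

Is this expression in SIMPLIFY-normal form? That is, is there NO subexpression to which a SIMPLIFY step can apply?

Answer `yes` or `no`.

Answer: yes

Derivation:
Expression: (((((z+7)+b)*(16+(a*7)))+(a+a))*9)
Scanning for simplifiable subexpressions (pre-order)...
  at root: (((((z+7)+b)*(16+(a*7)))+(a+a))*9) (not simplifiable)
  at L: ((((z+7)+b)*(16+(a*7)))+(a+a)) (not simplifiable)
  at LL: (((z+7)+b)*(16+(a*7))) (not simplifiable)
  at LLL: ((z+7)+b) (not simplifiable)
  at LLLL: (z+7) (not simplifiable)
  at LLR: (16+(a*7)) (not simplifiable)
  at LLRR: (a*7) (not simplifiable)
  at LR: (a+a) (not simplifiable)
Result: no simplifiable subexpression found -> normal form.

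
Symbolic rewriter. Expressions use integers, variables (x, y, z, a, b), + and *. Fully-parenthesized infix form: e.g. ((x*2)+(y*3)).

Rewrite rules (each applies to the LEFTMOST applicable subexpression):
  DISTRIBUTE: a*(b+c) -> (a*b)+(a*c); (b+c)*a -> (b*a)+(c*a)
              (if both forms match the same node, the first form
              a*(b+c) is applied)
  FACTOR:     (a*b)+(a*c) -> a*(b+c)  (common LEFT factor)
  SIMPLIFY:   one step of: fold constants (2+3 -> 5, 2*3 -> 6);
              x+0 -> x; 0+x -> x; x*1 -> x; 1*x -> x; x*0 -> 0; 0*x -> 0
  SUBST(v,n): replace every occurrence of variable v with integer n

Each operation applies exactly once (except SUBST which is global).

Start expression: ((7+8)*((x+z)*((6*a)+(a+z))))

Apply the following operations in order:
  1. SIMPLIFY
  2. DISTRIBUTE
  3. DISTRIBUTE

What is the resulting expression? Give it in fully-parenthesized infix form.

Answer: ((15*((x+z)*(6*a)))+(15*((x+z)*(a+z))))

Derivation:
Start: ((7+8)*((x+z)*((6*a)+(a+z))))
Apply SIMPLIFY at L (target: (7+8)): ((7+8)*((x+z)*((6*a)+(a+z)))) -> (15*((x+z)*((6*a)+(a+z))))
Apply DISTRIBUTE at R (target: ((x+z)*((6*a)+(a+z)))): (15*((x+z)*((6*a)+(a+z)))) -> (15*(((x+z)*(6*a))+((x+z)*(a+z))))
Apply DISTRIBUTE at root (target: (15*(((x+z)*(6*a))+((x+z)*(a+z))))): (15*(((x+z)*(6*a))+((x+z)*(a+z)))) -> ((15*((x+z)*(6*a)))+(15*((x+z)*(a+z))))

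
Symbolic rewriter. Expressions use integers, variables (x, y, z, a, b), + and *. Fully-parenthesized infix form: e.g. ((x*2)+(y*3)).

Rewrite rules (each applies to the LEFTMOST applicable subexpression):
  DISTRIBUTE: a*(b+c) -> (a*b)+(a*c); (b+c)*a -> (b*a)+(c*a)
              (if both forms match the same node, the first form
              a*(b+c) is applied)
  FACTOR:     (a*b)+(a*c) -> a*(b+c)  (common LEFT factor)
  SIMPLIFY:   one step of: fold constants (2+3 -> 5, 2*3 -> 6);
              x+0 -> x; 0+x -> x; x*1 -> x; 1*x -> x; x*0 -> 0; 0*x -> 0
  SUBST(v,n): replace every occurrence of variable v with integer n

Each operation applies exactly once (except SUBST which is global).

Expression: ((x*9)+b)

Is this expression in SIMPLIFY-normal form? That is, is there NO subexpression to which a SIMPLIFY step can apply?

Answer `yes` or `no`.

Answer: yes

Derivation:
Expression: ((x*9)+b)
Scanning for simplifiable subexpressions (pre-order)...
  at root: ((x*9)+b) (not simplifiable)
  at L: (x*9) (not simplifiable)
Result: no simplifiable subexpression found -> normal form.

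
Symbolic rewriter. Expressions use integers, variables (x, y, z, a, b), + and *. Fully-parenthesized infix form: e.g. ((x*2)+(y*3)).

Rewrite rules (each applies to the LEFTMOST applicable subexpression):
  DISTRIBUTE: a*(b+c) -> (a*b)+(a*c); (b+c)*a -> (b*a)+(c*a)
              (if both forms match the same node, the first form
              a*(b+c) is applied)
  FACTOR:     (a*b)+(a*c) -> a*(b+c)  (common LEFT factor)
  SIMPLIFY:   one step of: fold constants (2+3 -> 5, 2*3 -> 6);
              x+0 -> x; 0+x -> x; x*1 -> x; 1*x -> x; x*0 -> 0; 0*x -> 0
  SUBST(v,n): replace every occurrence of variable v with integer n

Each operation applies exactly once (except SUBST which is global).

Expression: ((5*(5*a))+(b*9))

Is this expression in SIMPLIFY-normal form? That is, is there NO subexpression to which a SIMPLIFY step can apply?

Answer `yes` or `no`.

Answer: yes

Derivation:
Expression: ((5*(5*a))+(b*9))
Scanning for simplifiable subexpressions (pre-order)...
  at root: ((5*(5*a))+(b*9)) (not simplifiable)
  at L: (5*(5*a)) (not simplifiable)
  at LR: (5*a) (not simplifiable)
  at R: (b*9) (not simplifiable)
Result: no simplifiable subexpression found -> normal form.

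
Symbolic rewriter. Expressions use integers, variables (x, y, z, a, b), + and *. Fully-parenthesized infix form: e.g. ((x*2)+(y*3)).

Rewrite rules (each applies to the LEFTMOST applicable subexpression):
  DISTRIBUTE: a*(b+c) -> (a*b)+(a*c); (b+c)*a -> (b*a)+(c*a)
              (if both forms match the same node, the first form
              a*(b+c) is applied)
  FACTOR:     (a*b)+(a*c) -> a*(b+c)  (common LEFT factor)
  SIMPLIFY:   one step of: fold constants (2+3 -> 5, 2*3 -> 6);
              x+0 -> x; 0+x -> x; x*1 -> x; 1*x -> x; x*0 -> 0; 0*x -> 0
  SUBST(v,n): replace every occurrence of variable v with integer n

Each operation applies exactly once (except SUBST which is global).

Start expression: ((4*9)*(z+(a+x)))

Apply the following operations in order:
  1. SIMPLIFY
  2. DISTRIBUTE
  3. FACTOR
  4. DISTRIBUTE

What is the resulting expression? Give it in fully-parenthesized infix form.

Answer: ((36*z)+(36*(a+x)))

Derivation:
Start: ((4*9)*(z+(a+x)))
Apply SIMPLIFY at L (target: (4*9)): ((4*9)*(z+(a+x))) -> (36*(z+(a+x)))
Apply DISTRIBUTE at root (target: (36*(z+(a+x)))): (36*(z+(a+x))) -> ((36*z)+(36*(a+x)))
Apply FACTOR at root (target: ((36*z)+(36*(a+x)))): ((36*z)+(36*(a+x))) -> (36*(z+(a+x)))
Apply DISTRIBUTE at root (target: (36*(z+(a+x)))): (36*(z+(a+x))) -> ((36*z)+(36*(a+x)))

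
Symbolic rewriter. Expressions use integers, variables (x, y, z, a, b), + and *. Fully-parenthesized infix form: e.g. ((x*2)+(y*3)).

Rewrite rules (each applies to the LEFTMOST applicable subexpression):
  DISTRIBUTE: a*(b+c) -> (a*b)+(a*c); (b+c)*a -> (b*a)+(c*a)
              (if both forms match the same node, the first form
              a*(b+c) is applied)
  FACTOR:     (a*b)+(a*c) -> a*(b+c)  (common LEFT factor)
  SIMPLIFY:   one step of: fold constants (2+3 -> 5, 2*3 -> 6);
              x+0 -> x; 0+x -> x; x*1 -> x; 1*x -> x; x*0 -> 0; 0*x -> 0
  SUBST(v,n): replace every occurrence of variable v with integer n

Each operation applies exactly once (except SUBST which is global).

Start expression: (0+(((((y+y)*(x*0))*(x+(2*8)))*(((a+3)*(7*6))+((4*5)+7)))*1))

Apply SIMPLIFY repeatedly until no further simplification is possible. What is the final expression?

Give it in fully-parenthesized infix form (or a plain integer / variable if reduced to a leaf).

Answer: 0

Derivation:
Start: (0+(((((y+y)*(x*0))*(x+(2*8)))*(((a+3)*(7*6))+((4*5)+7)))*1))
Step 1: at root: (0+(((((y+y)*(x*0))*(x+(2*8)))*(((a+3)*(7*6))+((4*5)+7)))*1)) -> (((((y+y)*(x*0))*(x+(2*8)))*(((a+3)*(7*6))+((4*5)+7)))*1); overall: (0+(((((y+y)*(x*0))*(x+(2*8)))*(((a+3)*(7*6))+((4*5)+7)))*1)) -> (((((y+y)*(x*0))*(x+(2*8)))*(((a+3)*(7*6))+((4*5)+7)))*1)
Step 2: at root: (((((y+y)*(x*0))*(x+(2*8)))*(((a+3)*(7*6))+((4*5)+7)))*1) -> ((((y+y)*(x*0))*(x+(2*8)))*(((a+3)*(7*6))+((4*5)+7))); overall: (((((y+y)*(x*0))*(x+(2*8)))*(((a+3)*(7*6))+((4*5)+7)))*1) -> ((((y+y)*(x*0))*(x+(2*8)))*(((a+3)*(7*6))+((4*5)+7)))
Step 3: at LLR: (x*0) -> 0; overall: ((((y+y)*(x*0))*(x+(2*8)))*(((a+3)*(7*6))+((4*5)+7))) -> ((((y+y)*0)*(x+(2*8)))*(((a+3)*(7*6))+((4*5)+7)))
Step 4: at LL: ((y+y)*0) -> 0; overall: ((((y+y)*0)*(x+(2*8)))*(((a+3)*(7*6))+((4*5)+7))) -> ((0*(x+(2*8)))*(((a+3)*(7*6))+((4*5)+7)))
Step 5: at L: (0*(x+(2*8))) -> 0; overall: ((0*(x+(2*8)))*(((a+3)*(7*6))+((4*5)+7))) -> (0*(((a+3)*(7*6))+((4*5)+7)))
Step 6: at root: (0*(((a+3)*(7*6))+((4*5)+7))) -> 0; overall: (0*(((a+3)*(7*6))+((4*5)+7))) -> 0
Fixed point: 0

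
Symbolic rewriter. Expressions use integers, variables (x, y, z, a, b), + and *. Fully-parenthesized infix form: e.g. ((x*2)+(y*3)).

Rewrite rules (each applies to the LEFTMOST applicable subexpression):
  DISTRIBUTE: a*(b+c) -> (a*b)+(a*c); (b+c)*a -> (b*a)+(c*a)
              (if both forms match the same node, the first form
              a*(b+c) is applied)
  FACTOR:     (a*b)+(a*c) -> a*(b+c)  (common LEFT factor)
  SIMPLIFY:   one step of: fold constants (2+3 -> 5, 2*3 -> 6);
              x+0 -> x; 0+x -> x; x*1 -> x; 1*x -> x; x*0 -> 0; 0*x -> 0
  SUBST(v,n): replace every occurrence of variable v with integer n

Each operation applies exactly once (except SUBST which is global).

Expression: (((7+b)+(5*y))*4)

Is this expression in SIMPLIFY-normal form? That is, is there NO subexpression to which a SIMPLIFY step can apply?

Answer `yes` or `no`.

Expression: (((7+b)+(5*y))*4)
Scanning for simplifiable subexpressions (pre-order)...
  at root: (((7+b)+(5*y))*4) (not simplifiable)
  at L: ((7+b)+(5*y)) (not simplifiable)
  at LL: (7+b) (not simplifiable)
  at LR: (5*y) (not simplifiable)
Result: no simplifiable subexpression found -> normal form.

Answer: yes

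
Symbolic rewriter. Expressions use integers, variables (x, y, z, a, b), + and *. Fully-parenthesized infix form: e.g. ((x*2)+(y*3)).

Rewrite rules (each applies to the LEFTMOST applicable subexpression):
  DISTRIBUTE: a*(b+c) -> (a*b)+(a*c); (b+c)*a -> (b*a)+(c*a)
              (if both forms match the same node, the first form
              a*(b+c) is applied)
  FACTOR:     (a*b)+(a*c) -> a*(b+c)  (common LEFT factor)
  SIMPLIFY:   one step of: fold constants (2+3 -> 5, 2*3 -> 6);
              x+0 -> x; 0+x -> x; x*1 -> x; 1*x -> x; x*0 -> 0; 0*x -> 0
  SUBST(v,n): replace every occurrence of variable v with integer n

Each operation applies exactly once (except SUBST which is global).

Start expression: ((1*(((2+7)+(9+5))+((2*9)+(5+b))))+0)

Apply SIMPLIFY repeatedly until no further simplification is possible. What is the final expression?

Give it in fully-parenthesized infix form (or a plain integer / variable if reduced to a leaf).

Start: ((1*(((2+7)+(9+5))+((2*9)+(5+b))))+0)
Step 1: at root: ((1*(((2+7)+(9+5))+((2*9)+(5+b))))+0) -> (1*(((2+7)+(9+5))+((2*9)+(5+b)))); overall: ((1*(((2+7)+(9+5))+((2*9)+(5+b))))+0) -> (1*(((2+7)+(9+5))+((2*9)+(5+b))))
Step 2: at root: (1*(((2+7)+(9+5))+((2*9)+(5+b)))) -> (((2+7)+(9+5))+((2*9)+(5+b))); overall: (1*(((2+7)+(9+5))+((2*9)+(5+b)))) -> (((2+7)+(9+5))+((2*9)+(5+b)))
Step 3: at LL: (2+7) -> 9; overall: (((2+7)+(9+5))+((2*9)+(5+b))) -> ((9+(9+5))+((2*9)+(5+b)))
Step 4: at LR: (9+5) -> 14; overall: ((9+(9+5))+((2*9)+(5+b))) -> ((9+14)+((2*9)+(5+b)))
Step 5: at L: (9+14) -> 23; overall: ((9+14)+((2*9)+(5+b))) -> (23+((2*9)+(5+b)))
Step 6: at RL: (2*9) -> 18; overall: (23+((2*9)+(5+b))) -> (23+(18+(5+b)))
Fixed point: (23+(18+(5+b)))

Answer: (23+(18+(5+b)))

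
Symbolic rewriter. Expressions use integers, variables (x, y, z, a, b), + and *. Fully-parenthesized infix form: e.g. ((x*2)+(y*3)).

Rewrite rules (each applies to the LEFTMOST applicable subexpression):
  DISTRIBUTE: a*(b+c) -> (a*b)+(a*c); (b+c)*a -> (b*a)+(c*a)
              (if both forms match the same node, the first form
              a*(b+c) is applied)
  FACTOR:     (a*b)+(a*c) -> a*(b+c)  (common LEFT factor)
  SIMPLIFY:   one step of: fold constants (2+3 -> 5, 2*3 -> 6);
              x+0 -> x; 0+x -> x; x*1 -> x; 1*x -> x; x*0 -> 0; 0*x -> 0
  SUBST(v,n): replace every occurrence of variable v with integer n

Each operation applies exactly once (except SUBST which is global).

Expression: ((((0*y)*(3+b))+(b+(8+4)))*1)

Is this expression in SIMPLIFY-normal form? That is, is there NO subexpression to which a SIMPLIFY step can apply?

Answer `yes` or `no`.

Answer: no

Derivation:
Expression: ((((0*y)*(3+b))+(b+(8+4)))*1)
Scanning for simplifiable subexpressions (pre-order)...
  at root: ((((0*y)*(3+b))+(b+(8+4)))*1) (SIMPLIFIABLE)
  at L: (((0*y)*(3+b))+(b+(8+4))) (not simplifiable)
  at LL: ((0*y)*(3+b)) (not simplifiable)
  at LLL: (0*y) (SIMPLIFIABLE)
  at LLR: (3+b) (not simplifiable)
  at LR: (b+(8+4)) (not simplifiable)
  at LRR: (8+4) (SIMPLIFIABLE)
Found simplifiable subexpr at path root: ((((0*y)*(3+b))+(b+(8+4)))*1)
One SIMPLIFY step would give: (((0*y)*(3+b))+(b+(8+4)))
-> NOT in normal form.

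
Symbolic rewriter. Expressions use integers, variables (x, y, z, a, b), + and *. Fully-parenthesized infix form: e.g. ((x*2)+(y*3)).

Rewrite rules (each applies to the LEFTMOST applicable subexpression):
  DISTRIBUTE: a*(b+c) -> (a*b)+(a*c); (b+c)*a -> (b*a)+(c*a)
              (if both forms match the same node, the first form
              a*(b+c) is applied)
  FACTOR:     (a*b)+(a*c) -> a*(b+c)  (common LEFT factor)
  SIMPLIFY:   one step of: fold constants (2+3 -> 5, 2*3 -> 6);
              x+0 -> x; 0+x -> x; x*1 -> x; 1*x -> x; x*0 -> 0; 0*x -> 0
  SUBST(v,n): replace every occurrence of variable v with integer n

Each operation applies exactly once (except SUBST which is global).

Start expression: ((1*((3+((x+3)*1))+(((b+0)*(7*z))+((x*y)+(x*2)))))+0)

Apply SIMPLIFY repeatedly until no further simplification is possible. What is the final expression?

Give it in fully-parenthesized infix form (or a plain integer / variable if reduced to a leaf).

Start: ((1*((3+((x+3)*1))+(((b+0)*(7*z))+((x*y)+(x*2)))))+0)
Step 1: at root: ((1*((3+((x+3)*1))+(((b+0)*(7*z))+((x*y)+(x*2)))))+0) -> (1*((3+((x+3)*1))+(((b+0)*(7*z))+((x*y)+(x*2))))); overall: ((1*((3+((x+3)*1))+(((b+0)*(7*z))+((x*y)+(x*2)))))+0) -> (1*((3+((x+3)*1))+(((b+0)*(7*z))+((x*y)+(x*2)))))
Step 2: at root: (1*((3+((x+3)*1))+(((b+0)*(7*z))+((x*y)+(x*2))))) -> ((3+((x+3)*1))+(((b+0)*(7*z))+((x*y)+(x*2)))); overall: (1*((3+((x+3)*1))+(((b+0)*(7*z))+((x*y)+(x*2))))) -> ((3+((x+3)*1))+(((b+0)*(7*z))+((x*y)+(x*2))))
Step 3: at LR: ((x+3)*1) -> (x+3); overall: ((3+((x+3)*1))+(((b+0)*(7*z))+((x*y)+(x*2)))) -> ((3+(x+3))+(((b+0)*(7*z))+((x*y)+(x*2))))
Step 4: at RLL: (b+0) -> b; overall: ((3+(x+3))+(((b+0)*(7*z))+((x*y)+(x*2)))) -> ((3+(x+3))+((b*(7*z))+((x*y)+(x*2))))
Fixed point: ((3+(x+3))+((b*(7*z))+((x*y)+(x*2))))

Answer: ((3+(x+3))+((b*(7*z))+((x*y)+(x*2))))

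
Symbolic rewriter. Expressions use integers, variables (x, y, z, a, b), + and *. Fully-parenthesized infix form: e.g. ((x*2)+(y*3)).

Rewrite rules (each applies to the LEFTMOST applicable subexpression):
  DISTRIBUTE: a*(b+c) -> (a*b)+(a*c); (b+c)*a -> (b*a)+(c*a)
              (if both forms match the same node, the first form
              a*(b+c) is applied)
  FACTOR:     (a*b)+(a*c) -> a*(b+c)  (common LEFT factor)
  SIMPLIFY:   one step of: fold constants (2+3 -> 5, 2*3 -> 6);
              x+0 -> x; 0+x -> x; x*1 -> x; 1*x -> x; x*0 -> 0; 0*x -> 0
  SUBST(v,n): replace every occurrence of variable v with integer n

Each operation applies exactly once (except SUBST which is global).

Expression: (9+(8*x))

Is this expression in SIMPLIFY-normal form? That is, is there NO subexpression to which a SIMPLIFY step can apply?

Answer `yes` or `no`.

Answer: yes

Derivation:
Expression: (9+(8*x))
Scanning for simplifiable subexpressions (pre-order)...
  at root: (9+(8*x)) (not simplifiable)
  at R: (8*x) (not simplifiable)
Result: no simplifiable subexpression found -> normal form.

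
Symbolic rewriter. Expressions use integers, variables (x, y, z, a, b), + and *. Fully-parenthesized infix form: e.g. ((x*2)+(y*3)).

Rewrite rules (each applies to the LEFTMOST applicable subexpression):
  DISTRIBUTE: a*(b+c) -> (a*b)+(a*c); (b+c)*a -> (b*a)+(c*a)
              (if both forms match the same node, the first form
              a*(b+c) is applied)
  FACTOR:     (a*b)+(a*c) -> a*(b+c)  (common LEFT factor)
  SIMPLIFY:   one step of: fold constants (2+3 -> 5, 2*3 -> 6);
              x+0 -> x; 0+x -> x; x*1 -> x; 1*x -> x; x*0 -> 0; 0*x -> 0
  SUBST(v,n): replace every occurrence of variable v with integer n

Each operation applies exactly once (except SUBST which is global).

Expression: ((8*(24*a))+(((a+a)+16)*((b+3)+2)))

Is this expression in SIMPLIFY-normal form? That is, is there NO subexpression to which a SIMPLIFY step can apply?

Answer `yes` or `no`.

Answer: yes

Derivation:
Expression: ((8*(24*a))+(((a+a)+16)*((b+3)+2)))
Scanning for simplifiable subexpressions (pre-order)...
  at root: ((8*(24*a))+(((a+a)+16)*((b+3)+2))) (not simplifiable)
  at L: (8*(24*a)) (not simplifiable)
  at LR: (24*a) (not simplifiable)
  at R: (((a+a)+16)*((b+3)+2)) (not simplifiable)
  at RL: ((a+a)+16) (not simplifiable)
  at RLL: (a+a) (not simplifiable)
  at RR: ((b+3)+2) (not simplifiable)
  at RRL: (b+3) (not simplifiable)
Result: no simplifiable subexpression found -> normal form.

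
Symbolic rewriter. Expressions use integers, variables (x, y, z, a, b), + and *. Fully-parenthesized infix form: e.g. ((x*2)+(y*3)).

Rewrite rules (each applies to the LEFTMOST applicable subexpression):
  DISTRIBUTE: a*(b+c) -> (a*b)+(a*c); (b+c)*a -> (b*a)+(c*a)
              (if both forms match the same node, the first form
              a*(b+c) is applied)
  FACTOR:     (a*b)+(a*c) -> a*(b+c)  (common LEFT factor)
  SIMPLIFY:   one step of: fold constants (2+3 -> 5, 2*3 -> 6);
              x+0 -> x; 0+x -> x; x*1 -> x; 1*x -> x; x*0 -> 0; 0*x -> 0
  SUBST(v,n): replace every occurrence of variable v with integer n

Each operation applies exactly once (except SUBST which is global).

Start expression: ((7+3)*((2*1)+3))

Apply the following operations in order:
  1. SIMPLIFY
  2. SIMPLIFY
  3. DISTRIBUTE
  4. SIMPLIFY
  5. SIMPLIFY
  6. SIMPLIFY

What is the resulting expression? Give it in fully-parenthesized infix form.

Start: ((7+3)*((2*1)+3))
Apply SIMPLIFY at L (target: (7+3)): ((7+3)*((2*1)+3)) -> (10*((2*1)+3))
Apply SIMPLIFY at RL (target: (2*1)): (10*((2*1)+3)) -> (10*(2+3))
Apply DISTRIBUTE at root (target: (10*(2+3))): (10*(2+3)) -> ((10*2)+(10*3))
Apply SIMPLIFY at L (target: (10*2)): ((10*2)+(10*3)) -> (20+(10*3))
Apply SIMPLIFY at R (target: (10*3)): (20+(10*3)) -> (20+30)
Apply SIMPLIFY at root (target: (20+30)): (20+30) -> 50

Answer: 50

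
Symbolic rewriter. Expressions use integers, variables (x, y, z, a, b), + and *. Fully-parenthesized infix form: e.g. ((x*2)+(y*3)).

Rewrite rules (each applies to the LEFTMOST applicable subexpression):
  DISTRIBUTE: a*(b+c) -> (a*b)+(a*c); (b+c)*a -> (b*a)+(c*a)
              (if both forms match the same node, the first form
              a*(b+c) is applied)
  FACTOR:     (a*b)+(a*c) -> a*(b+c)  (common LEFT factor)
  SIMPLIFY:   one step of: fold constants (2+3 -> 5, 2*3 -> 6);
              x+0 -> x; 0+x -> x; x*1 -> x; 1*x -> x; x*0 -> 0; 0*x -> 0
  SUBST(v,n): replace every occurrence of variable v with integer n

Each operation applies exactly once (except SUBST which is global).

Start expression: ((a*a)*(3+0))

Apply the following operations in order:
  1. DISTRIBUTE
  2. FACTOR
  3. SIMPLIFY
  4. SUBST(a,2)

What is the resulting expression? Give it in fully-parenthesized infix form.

Start: ((a*a)*(3+0))
Apply DISTRIBUTE at root (target: ((a*a)*(3+0))): ((a*a)*(3+0)) -> (((a*a)*3)+((a*a)*0))
Apply FACTOR at root (target: (((a*a)*3)+((a*a)*0))): (((a*a)*3)+((a*a)*0)) -> ((a*a)*(3+0))
Apply SIMPLIFY at R (target: (3+0)): ((a*a)*(3+0)) -> ((a*a)*3)
Apply SUBST(a,2): ((a*a)*3) -> ((2*2)*3)

Answer: ((2*2)*3)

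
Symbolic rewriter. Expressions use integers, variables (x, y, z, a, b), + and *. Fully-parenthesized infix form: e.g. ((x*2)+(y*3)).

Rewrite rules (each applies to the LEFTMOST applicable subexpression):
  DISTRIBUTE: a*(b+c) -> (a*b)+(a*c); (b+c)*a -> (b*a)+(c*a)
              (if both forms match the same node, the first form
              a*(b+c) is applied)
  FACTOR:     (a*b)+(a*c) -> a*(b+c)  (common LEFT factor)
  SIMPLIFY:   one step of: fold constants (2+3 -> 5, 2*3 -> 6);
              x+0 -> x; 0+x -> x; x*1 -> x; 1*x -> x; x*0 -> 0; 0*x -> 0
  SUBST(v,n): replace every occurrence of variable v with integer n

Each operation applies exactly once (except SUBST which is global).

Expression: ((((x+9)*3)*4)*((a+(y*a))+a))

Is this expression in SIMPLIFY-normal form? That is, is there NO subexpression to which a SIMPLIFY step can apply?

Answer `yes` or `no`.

Answer: yes

Derivation:
Expression: ((((x+9)*3)*4)*((a+(y*a))+a))
Scanning for simplifiable subexpressions (pre-order)...
  at root: ((((x+9)*3)*4)*((a+(y*a))+a)) (not simplifiable)
  at L: (((x+9)*3)*4) (not simplifiable)
  at LL: ((x+9)*3) (not simplifiable)
  at LLL: (x+9) (not simplifiable)
  at R: ((a+(y*a))+a) (not simplifiable)
  at RL: (a+(y*a)) (not simplifiable)
  at RLR: (y*a) (not simplifiable)
Result: no simplifiable subexpression found -> normal form.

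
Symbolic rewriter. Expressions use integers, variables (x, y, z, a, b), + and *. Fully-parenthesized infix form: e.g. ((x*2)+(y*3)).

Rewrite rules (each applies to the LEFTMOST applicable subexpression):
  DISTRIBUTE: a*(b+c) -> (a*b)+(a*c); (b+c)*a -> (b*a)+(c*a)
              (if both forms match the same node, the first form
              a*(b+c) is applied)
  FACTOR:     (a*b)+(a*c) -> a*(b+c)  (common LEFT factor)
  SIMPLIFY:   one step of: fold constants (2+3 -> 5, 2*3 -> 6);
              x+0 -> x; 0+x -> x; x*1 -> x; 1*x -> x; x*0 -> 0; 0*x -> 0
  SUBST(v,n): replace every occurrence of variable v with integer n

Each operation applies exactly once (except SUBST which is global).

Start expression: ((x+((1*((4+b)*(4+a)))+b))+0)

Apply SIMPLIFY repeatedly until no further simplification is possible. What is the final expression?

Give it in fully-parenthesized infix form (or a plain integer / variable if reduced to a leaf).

Answer: (x+(((4+b)*(4+a))+b))

Derivation:
Start: ((x+((1*((4+b)*(4+a)))+b))+0)
Step 1: at root: ((x+((1*((4+b)*(4+a)))+b))+0) -> (x+((1*((4+b)*(4+a)))+b)); overall: ((x+((1*((4+b)*(4+a)))+b))+0) -> (x+((1*((4+b)*(4+a)))+b))
Step 2: at RL: (1*((4+b)*(4+a))) -> ((4+b)*(4+a)); overall: (x+((1*((4+b)*(4+a)))+b)) -> (x+(((4+b)*(4+a))+b))
Fixed point: (x+(((4+b)*(4+a))+b))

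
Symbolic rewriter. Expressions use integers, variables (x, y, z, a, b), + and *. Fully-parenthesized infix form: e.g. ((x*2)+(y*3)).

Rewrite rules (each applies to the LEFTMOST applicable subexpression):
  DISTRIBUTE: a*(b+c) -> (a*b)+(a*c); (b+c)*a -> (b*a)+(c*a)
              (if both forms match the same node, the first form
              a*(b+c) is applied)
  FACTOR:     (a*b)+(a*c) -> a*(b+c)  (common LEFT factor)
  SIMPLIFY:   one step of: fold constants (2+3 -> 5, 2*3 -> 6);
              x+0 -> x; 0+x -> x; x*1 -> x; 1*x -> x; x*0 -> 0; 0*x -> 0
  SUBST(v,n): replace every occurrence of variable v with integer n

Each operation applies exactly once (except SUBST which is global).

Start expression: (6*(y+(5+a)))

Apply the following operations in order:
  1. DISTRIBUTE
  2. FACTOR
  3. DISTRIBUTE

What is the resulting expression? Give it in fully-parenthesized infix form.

Start: (6*(y+(5+a)))
Apply DISTRIBUTE at root (target: (6*(y+(5+a)))): (6*(y+(5+a))) -> ((6*y)+(6*(5+a)))
Apply FACTOR at root (target: ((6*y)+(6*(5+a)))): ((6*y)+(6*(5+a))) -> (6*(y+(5+a)))
Apply DISTRIBUTE at root (target: (6*(y+(5+a)))): (6*(y+(5+a))) -> ((6*y)+(6*(5+a)))

Answer: ((6*y)+(6*(5+a)))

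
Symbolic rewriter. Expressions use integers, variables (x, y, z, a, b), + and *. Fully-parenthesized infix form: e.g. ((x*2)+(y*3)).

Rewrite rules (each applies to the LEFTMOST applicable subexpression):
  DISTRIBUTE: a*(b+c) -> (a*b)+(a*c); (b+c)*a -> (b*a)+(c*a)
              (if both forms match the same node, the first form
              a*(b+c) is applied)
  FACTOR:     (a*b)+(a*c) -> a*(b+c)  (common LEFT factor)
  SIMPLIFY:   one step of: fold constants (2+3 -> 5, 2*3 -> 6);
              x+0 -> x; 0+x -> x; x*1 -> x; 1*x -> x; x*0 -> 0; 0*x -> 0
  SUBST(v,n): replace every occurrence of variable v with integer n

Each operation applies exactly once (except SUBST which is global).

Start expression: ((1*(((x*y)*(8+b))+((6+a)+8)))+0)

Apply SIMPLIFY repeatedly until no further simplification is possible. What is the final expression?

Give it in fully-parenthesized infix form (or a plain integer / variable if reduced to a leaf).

Start: ((1*(((x*y)*(8+b))+((6+a)+8)))+0)
Step 1: at root: ((1*(((x*y)*(8+b))+((6+a)+8)))+0) -> (1*(((x*y)*(8+b))+((6+a)+8))); overall: ((1*(((x*y)*(8+b))+((6+a)+8)))+0) -> (1*(((x*y)*(8+b))+((6+a)+8)))
Step 2: at root: (1*(((x*y)*(8+b))+((6+a)+8))) -> (((x*y)*(8+b))+((6+a)+8)); overall: (1*(((x*y)*(8+b))+((6+a)+8))) -> (((x*y)*(8+b))+((6+a)+8))
Fixed point: (((x*y)*(8+b))+((6+a)+8))

Answer: (((x*y)*(8+b))+((6+a)+8))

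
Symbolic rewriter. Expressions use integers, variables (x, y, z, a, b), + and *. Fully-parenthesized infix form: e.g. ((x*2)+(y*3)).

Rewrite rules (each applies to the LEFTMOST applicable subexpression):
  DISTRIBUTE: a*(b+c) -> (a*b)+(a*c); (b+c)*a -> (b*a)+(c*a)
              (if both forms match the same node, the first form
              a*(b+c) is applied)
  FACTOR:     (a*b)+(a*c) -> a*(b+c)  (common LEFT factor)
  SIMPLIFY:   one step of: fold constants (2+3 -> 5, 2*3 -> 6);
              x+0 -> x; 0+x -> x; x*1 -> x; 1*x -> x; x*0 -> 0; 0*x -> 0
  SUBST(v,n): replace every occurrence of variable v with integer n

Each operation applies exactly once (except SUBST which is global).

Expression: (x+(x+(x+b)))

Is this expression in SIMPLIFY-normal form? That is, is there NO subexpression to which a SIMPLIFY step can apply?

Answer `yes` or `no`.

Answer: yes

Derivation:
Expression: (x+(x+(x+b)))
Scanning for simplifiable subexpressions (pre-order)...
  at root: (x+(x+(x+b))) (not simplifiable)
  at R: (x+(x+b)) (not simplifiable)
  at RR: (x+b) (not simplifiable)
Result: no simplifiable subexpression found -> normal form.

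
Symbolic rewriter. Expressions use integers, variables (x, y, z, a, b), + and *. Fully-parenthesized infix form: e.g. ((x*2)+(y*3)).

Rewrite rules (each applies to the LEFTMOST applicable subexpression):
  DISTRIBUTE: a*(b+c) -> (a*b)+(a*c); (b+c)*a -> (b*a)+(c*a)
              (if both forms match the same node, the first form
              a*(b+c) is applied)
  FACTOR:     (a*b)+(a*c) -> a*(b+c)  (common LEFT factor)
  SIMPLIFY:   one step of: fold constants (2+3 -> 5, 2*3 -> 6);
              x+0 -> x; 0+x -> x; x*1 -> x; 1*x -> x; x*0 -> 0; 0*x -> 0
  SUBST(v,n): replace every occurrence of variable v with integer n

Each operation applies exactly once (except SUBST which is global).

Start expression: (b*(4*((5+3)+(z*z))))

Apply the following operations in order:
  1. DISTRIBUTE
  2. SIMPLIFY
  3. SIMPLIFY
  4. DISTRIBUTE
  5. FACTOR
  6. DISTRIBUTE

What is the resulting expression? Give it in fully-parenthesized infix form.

Answer: ((b*32)+(b*(4*(z*z))))

Derivation:
Start: (b*(4*((5+3)+(z*z))))
Apply DISTRIBUTE at R (target: (4*((5+3)+(z*z)))): (b*(4*((5+3)+(z*z)))) -> (b*((4*(5+3))+(4*(z*z))))
Apply SIMPLIFY at RLR (target: (5+3)): (b*((4*(5+3))+(4*(z*z)))) -> (b*((4*8)+(4*(z*z))))
Apply SIMPLIFY at RL (target: (4*8)): (b*((4*8)+(4*(z*z)))) -> (b*(32+(4*(z*z))))
Apply DISTRIBUTE at root (target: (b*(32+(4*(z*z))))): (b*(32+(4*(z*z)))) -> ((b*32)+(b*(4*(z*z))))
Apply FACTOR at root (target: ((b*32)+(b*(4*(z*z))))): ((b*32)+(b*(4*(z*z)))) -> (b*(32+(4*(z*z))))
Apply DISTRIBUTE at root (target: (b*(32+(4*(z*z))))): (b*(32+(4*(z*z)))) -> ((b*32)+(b*(4*(z*z))))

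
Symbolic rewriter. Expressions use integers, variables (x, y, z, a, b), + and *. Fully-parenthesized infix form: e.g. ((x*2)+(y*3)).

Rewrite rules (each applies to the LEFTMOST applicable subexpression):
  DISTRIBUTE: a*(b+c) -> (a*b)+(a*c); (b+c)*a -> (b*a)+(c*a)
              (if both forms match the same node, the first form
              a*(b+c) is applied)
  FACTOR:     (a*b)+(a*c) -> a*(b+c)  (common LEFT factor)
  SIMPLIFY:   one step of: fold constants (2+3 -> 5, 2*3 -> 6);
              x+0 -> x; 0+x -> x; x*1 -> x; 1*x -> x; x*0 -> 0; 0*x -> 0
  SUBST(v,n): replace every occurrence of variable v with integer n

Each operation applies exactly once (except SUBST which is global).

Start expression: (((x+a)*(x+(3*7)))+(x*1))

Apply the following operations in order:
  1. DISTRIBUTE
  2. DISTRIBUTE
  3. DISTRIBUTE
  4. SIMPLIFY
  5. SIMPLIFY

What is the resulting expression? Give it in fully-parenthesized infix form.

Answer: ((((x*x)+(a*x))+((x*21)+(a*21)))+(x*1))

Derivation:
Start: (((x+a)*(x+(3*7)))+(x*1))
Apply DISTRIBUTE at L (target: ((x+a)*(x+(3*7)))): (((x+a)*(x+(3*7)))+(x*1)) -> ((((x+a)*x)+((x+a)*(3*7)))+(x*1))
Apply DISTRIBUTE at LL (target: ((x+a)*x)): ((((x+a)*x)+((x+a)*(3*7)))+(x*1)) -> ((((x*x)+(a*x))+((x+a)*(3*7)))+(x*1))
Apply DISTRIBUTE at LR (target: ((x+a)*(3*7))): ((((x*x)+(a*x))+((x+a)*(3*7)))+(x*1)) -> ((((x*x)+(a*x))+((x*(3*7))+(a*(3*7))))+(x*1))
Apply SIMPLIFY at LRLR (target: (3*7)): ((((x*x)+(a*x))+((x*(3*7))+(a*(3*7))))+(x*1)) -> ((((x*x)+(a*x))+((x*21)+(a*(3*7))))+(x*1))
Apply SIMPLIFY at LRRR (target: (3*7)): ((((x*x)+(a*x))+((x*21)+(a*(3*7))))+(x*1)) -> ((((x*x)+(a*x))+((x*21)+(a*21)))+(x*1))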